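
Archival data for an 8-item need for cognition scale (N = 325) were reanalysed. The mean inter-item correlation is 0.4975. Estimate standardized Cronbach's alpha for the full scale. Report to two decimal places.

Standardized α = k·r̄ / (1 + (k−1)·r̄) = 8 × 0.4975 / (1 + 7 × 0.4975)
  = 3.9800 / 4.4825 = 0.89

α = 0.89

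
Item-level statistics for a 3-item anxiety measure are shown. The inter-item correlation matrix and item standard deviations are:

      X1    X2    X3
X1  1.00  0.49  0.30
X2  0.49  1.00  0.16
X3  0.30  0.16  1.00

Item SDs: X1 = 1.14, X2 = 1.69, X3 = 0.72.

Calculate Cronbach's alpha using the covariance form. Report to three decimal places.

Σσ²ᵢ = 1.14² + 1.69² + 0.72² = 4.6741
Covariances σ_ij = r_ij · s_i · s_j:
  σ(X1,X2) = 0.49 × 1.14 × 1.69 = 0.9440
  σ(X1,X3) = 0.30 × 1.14 × 0.72 = 0.2462
  σ(X2,X3) = 0.16 × 1.69 × 0.72 = 0.1947
σ²_T = Σσ²ᵢ + 2·Σσ_ij = 4.6741 + 2 × 1.3849 = 7.4439
α = (3/2)·(1 − 4.6741/7.4439) = 0.558

α = 0.558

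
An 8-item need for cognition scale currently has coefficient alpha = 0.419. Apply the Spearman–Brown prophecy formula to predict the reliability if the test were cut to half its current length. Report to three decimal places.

predicted reliability = 0.265

Length factor m = 1/2
α' = m·α / (1 − (1−m)·α)
   = 1/2 × 0.419 / (1 − (1 − 1/2) × 0.419)
   = 0.2095 / 0.7905 = 0.265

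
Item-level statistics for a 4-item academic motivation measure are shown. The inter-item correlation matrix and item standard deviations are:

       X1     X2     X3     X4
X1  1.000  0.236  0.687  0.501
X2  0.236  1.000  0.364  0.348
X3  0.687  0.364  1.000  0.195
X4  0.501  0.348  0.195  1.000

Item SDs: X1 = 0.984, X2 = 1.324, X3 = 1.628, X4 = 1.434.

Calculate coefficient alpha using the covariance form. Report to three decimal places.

Σσ²ᵢ = 0.984² + 1.324² + 1.628² + 1.434² = 7.4280
Covariances σ_ij = r_ij · s_i · s_j:
  σ(X1,X2) = 0.236 × 0.984 × 1.324 = 0.3075
  σ(X1,X3) = 0.687 × 0.984 × 1.628 = 1.1005
  σ(X1,X4) = 0.501 × 0.984 × 1.434 = 0.7069
  σ(X2,X3) = 0.364 × 1.324 × 1.628 = 0.7846
  σ(X2,X4) = 0.348 × 1.324 × 1.434 = 0.6607
  σ(X3,X4) = 0.195 × 1.628 × 1.434 = 0.4552
σ²_T = Σσ²ᵢ + 2·Σσ_ij = 7.4280 + 2 × 4.0154 = 15.4588
α = (4/3)·(1 − 7.4280/15.4588) = 0.693

coefficient alpha = 0.693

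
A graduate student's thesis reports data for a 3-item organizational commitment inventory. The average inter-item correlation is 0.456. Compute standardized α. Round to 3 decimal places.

standardized α = 0.715

Standardized α = k·r̄ / (1 + (k−1)·r̄) = 3 × 0.456 / (1 + 2 × 0.456)
  = 1.3680 / 1.9120 = 0.715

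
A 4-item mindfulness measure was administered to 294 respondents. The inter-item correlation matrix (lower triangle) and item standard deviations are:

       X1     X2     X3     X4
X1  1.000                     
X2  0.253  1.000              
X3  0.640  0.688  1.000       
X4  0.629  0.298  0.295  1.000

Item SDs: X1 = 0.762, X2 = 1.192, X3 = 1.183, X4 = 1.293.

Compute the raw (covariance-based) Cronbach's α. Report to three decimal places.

Σσ²ᵢ = 0.762² + 1.192² + 1.183² + 1.293² = 5.0728
Covariances σ_ij = r_ij · s_i · s_j:
  σ(X1,X2) = 0.253 × 0.762 × 1.192 = 0.2298
  σ(X1,X3) = 0.640 × 0.762 × 1.183 = 0.5769
  σ(X1,X4) = 0.629 × 0.762 × 1.293 = 0.6197
  σ(X2,X3) = 0.688 × 1.192 × 1.183 = 0.9702
  σ(X2,X4) = 0.298 × 1.192 × 1.293 = 0.4593
  σ(X3,X4) = 0.295 × 1.183 × 1.293 = 0.4512
σ²_T = Σσ²ᵢ + 2·Σσ_ij = 5.0728 + 2 × 3.3071 = 11.6870
α = (4/3)·(1 − 5.0728/11.6870) = 0.755

α = 0.755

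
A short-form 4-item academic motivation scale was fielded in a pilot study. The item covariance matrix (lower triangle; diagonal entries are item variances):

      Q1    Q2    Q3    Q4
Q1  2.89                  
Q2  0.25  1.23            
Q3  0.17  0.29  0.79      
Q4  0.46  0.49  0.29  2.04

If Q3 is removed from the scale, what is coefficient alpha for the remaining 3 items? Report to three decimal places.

Remaining items: Q1, Q2, Q4 (k = 3).
Σσᵢ² = 2.89 + 1.23 + 2.04 = 6.16
Var(T) = 6.16 + 2 × 1.20 = 8.56
α (item deleted) = (3/2)·(1 − 6.16/8.56) = 0.421

α = 0.421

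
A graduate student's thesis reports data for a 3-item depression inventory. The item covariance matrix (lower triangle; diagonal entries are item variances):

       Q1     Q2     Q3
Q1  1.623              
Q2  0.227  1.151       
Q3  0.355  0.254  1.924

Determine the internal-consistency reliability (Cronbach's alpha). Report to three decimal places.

Cronbach's alpha = 0.394

sum of item variances = 1.623 + 1.151 + 1.924 = 4.698
Σ_{i<j} σ_ij = 0.836
σ²_total = 4.698 + 2 × 0.836 = 6.370
α = (k/(k−1))·(1 − sum of item variances/σ²_total) = (3/2)·(1 − 4.698/6.370) = 0.394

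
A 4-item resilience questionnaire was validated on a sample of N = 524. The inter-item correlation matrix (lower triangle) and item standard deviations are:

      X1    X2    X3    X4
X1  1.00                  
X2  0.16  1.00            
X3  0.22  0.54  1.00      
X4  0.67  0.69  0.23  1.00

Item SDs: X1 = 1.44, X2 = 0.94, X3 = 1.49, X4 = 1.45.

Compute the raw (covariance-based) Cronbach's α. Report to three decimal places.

Σσ²ᵢ = 1.44² + 0.94² + 1.49² + 1.45² = 7.2798
Covariances σ_ij = r_ij · s_i · s_j:
  σ(X1,X2) = 0.16 × 1.44 × 0.94 = 0.2166
  σ(X1,X3) = 0.22 × 1.44 × 1.49 = 0.4720
  σ(X1,X4) = 0.67 × 1.44 × 1.45 = 1.3990
  σ(X2,X3) = 0.54 × 0.94 × 1.49 = 0.7563
  σ(X2,X4) = 0.69 × 0.94 × 1.45 = 0.9405
  σ(X3,X4) = 0.23 × 1.49 × 1.45 = 0.4969
σ²_T = Σσ²ᵢ + 2·Σσ_ij = 7.2798 + 2 × 4.2813 = 15.8424
α = (4/3)·(1 − 7.2798/15.8424) = 0.721

Cronbach's α = 0.721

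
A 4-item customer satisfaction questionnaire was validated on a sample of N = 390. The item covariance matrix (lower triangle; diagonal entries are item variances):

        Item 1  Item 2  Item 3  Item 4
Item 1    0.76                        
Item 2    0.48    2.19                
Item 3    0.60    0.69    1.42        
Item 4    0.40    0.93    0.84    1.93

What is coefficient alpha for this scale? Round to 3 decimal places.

α = 0.741

Σσᵢ² = 0.76 + 2.19 + 1.42 + 1.93 = 6.30
Sum of off-diagonal covariances = 3.94
Var(T) = 6.30 + 2 × 3.94 = 14.18
α = (k/(k−1))·(1 − Σσᵢ²/Var(T)) = (4/3)·(1 − 6.30/14.18) = 0.741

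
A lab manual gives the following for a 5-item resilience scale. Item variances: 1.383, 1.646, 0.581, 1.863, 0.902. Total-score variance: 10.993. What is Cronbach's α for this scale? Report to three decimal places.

Σσ²ᵢ = 1.383 + 1.646 + 0.581 + 1.863 + 0.902 = 6.375
α = (k/(k−1))·(1 − Σσ²ᵢ/total variance) = (5/4)·(1 − 6.375/10.993) = 0.525

Cronbach's α = 0.525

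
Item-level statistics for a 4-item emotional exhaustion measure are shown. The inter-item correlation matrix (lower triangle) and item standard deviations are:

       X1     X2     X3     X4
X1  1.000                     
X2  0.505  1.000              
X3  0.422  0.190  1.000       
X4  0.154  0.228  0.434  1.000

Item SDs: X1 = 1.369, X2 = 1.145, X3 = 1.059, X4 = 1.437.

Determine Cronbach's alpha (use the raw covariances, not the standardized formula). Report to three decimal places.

Σσ²ᵢ = 1.369² + 1.145² + 1.059² + 1.437² = 6.3716
Covariances σ_ij = r_ij · s_i · s_j:
  σ(X1,X2) = 0.505 × 1.369 × 1.145 = 0.7916
  σ(X1,X3) = 0.422 × 1.369 × 1.059 = 0.6118
  σ(X1,X4) = 0.154 × 1.369 × 1.437 = 0.3030
  σ(X2,X3) = 0.190 × 1.145 × 1.059 = 0.2304
  σ(X2,X4) = 0.228 × 1.145 × 1.437 = 0.3751
  σ(X3,X4) = 0.434 × 1.059 × 1.437 = 0.6605
σ²_T = Σσ²ᵢ + 2·Σσ_ij = 6.3716 + 2 × 2.9724 = 12.3164
α = (4/3)·(1 − 6.3716/12.3164) = 0.644

Cronbach's alpha = 0.644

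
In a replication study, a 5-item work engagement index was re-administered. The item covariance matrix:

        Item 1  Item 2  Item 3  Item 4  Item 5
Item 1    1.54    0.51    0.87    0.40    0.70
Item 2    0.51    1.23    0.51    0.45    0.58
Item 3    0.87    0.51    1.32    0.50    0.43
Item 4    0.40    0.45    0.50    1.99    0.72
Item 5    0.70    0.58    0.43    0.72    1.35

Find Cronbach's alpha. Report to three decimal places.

ΣVar(i) = 1.54 + 1.23 + 1.32 + 1.99 + 1.35 = 7.43
Σ_{i<j} σ_ij = 5.67
σ²_total = 7.43 + 2 × 5.67 = 18.77
α = (k/(k−1))·(1 − ΣVar(i)/σ²_total) = (5/4)·(1 − 7.43/18.77) = 0.755

Cronbach's alpha = 0.755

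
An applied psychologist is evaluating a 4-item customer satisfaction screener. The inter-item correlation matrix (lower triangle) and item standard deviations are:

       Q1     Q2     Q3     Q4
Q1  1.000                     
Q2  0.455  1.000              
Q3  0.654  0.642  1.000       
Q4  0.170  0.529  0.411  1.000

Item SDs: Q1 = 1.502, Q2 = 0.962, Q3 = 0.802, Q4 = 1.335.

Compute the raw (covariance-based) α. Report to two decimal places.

Σσ²ᵢ = 1.502² + 0.962² + 0.802² + 1.335² = 5.6069
Covariances σ_ij = r_ij · s_i · s_j:
  σ(Q1,Q2) = 0.455 × 1.502 × 0.962 = 0.6574
  σ(Q1,Q3) = 0.654 × 1.502 × 0.802 = 0.7878
  σ(Q1,Q4) = 0.170 × 1.502 × 1.335 = 0.3409
  σ(Q2,Q3) = 0.642 × 0.962 × 0.802 = 0.4953
  σ(Q2,Q4) = 0.529 × 0.962 × 1.335 = 0.6794
  σ(Q3,Q4) = 0.411 × 0.802 × 1.335 = 0.4400
σ²_T = Σσ²ᵢ + 2·Σσ_ij = 5.6069 + 2 × 3.4008 = 12.4085
α = (4/3)·(1 − 5.6069/12.4085) = 0.73

α = 0.73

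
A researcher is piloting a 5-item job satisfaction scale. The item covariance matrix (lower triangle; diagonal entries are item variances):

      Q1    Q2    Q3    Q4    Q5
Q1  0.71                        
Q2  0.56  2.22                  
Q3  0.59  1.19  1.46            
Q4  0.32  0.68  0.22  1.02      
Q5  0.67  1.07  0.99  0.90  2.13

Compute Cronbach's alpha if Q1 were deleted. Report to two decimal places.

α = 0.80

Remaining items: Q2, Q3, Q4, Q5 (k = 4).
ΣVar(i) = 2.22 + 1.46 + 1.02 + 2.13 = 6.83
σ²_total = 6.83 + 2 × 5.05 = 16.93
α (item deleted) = (4/3)·(1 − 6.83/16.93) = 0.80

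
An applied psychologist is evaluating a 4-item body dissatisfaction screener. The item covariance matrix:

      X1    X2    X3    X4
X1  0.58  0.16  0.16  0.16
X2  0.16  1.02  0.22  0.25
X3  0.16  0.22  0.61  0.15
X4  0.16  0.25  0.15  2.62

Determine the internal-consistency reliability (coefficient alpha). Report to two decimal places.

α = 0.42

ΣVar(i) = 0.58 + 1.02 + 0.61 + 2.62 = 4.83
Sum of off-diagonal covariances = 1.10
total variance = 4.83 + 2 × 1.10 = 7.03
α = (k/(k−1))·(1 − ΣVar(i)/total variance) = (4/3)·(1 − 4.83/7.03) = 0.42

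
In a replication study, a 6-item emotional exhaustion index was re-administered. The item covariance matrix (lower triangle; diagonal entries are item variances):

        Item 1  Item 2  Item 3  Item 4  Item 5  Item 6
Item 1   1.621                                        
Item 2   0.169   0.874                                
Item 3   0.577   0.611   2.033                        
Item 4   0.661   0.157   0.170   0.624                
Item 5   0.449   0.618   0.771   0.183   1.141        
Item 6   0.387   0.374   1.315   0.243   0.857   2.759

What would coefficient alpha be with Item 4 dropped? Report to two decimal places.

α = 0.74

Remaining items: Item 1, Item 2, Item 3, Item 5, Item 6 (k = 5).
Σσᵢ² = 1.621 + 0.874 + 2.033 + 1.141 + 2.759 = 8.428
total variance = 8.428 + 2 × 6.128 = 20.684
α (item deleted) = (5/4)·(1 − 8.428/20.684) = 0.74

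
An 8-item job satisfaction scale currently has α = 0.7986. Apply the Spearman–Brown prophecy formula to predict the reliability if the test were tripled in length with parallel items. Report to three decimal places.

Length factor m = 3
α' = m·α / (1 + (m−1)·α)
   = 3 × 0.7986 / (1 + (3 − 1) × 0.7986)
   = 2.3958 / 2.5972 = 0.922

predicted reliability = 0.922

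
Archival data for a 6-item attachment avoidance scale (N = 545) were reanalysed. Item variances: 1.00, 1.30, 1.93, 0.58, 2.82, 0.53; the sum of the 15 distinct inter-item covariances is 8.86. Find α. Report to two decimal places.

sum of item variances = 1.00 + 1.30 + 1.93 + 0.58 + 2.82 + 0.53 = 8.16
Sum of distinct covariances = 8.86
total variance = sum of item variances + 2·Σcov = 8.16 + 2 × 8.86 = 25.88
α = (6/5)·(1 − 8.16/25.88) = 0.82

α = 0.82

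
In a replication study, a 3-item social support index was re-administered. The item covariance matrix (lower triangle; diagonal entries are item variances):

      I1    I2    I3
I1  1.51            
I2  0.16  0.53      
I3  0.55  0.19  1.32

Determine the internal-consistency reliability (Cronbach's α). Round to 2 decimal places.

sum of item variances = 1.51 + 0.53 + 1.32 = 3.36
Σ_{i<j} σ_ij = 0.90
σ²_T = 3.36 + 2 × 0.90 = 5.16
α = (k/(k−1))·(1 − sum of item variances/σ²_T) = (3/2)·(1 − 3.36/5.16) = 0.52

α = 0.52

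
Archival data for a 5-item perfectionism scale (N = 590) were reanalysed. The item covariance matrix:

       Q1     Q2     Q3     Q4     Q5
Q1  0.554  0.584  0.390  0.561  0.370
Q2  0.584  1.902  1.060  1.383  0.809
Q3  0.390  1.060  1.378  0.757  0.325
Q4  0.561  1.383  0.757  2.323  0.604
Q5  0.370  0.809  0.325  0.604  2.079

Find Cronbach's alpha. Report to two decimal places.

Cronbach's alpha = 0.78

sum of item variances = 0.554 + 1.902 + 1.378 + 2.323 + 2.079 = 8.236
Sum of the distinct covariances = 6.843
Var(T) = 8.236 + 2 × 6.843 = 21.922
α = (k/(k−1))·(1 − sum of item variances/Var(T)) = (5/4)·(1 − 8.236/21.922) = 0.78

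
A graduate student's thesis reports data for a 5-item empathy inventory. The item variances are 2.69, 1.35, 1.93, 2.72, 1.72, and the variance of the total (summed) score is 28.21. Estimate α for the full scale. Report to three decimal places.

α = 0.789

Σσᵢ² = 2.69 + 1.35 + 1.93 + 2.72 + 1.72 = 10.41
α = (k/(k−1))·(1 − Σσᵢ²/total variance) = (5/4)·(1 − 10.41/28.21) = 0.789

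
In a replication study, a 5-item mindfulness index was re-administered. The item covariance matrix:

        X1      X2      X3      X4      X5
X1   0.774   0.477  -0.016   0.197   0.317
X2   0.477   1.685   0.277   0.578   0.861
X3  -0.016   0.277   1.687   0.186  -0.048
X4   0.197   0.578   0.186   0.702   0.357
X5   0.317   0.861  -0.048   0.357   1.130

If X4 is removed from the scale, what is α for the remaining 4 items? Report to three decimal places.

Remaining items: X1, X2, X3, X5 (k = 4).
Σσ²ᵢ = 0.774 + 1.685 + 1.687 + 1.130 = 5.276
σ²_total = 5.276 + 2 × 1.868 = 9.012
α (item deleted) = (4/3)·(1 − 5.276/9.012) = 0.553

α = 0.553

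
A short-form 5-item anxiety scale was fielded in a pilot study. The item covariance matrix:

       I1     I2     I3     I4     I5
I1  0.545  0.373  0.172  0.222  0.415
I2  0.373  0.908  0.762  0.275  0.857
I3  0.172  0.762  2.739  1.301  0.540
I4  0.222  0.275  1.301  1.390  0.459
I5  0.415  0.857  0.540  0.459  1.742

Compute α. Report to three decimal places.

Σσᵢ² = 0.545 + 0.908 + 2.739 + 1.390 + 1.742 = 7.324
Sum of off-diagonal covariances = 5.376
Var(T) = 7.324 + 2 × 5.376 = 18.076
α = (k/(k−1))·(1 − Σσᵢ²/Var(T)) = (5/4)·(1 − 7.324/18.076) = 0.744

α = 0.744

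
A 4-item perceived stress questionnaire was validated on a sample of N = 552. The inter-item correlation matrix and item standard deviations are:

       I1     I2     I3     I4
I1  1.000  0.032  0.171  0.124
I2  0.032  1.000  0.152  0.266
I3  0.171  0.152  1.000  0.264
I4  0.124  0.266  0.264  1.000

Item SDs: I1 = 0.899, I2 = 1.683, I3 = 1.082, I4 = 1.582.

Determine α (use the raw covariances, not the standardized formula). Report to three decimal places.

α = 0.444

Σσ²ᵢ = 0.899² + 1.683² + 1.082² + 1.582² = 7.3141
Covariances σ_ij = r_ij · s_i · s_j:
  σ(I1,I2) = 0.032 × 0.899 × 1.683 = 0.0484
  σ(I1,I3) = 0.171 × 0.899 × 1.082 = 0.1663
  σ(I1,I4) = 0.124 × 0.899 × 1.582 = 0.1764
  σ(I2,I3) = 0.152 × 1.683 × 1.082 = 0.2768
  σ(I2,I4) = 0.266 × 1.683 × 1.582 = 0.7082
  σ(I3,I4) = 0.264 × 1.082 × 1.582 = 0.4519
σ²_T = Σσ²ᵢ + 2·Σσ_ij = 7.3141 + 2 × 1.8280 = 10.9701
α = (4/3)·(1 − 7.3141/10.9701) = 0.444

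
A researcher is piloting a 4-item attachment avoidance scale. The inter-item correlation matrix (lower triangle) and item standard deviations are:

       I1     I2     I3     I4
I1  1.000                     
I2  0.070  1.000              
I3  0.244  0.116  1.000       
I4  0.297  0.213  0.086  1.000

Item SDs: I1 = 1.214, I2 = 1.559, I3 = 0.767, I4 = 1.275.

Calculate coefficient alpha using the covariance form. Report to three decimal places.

Σσ²ᵢ = 1.214² + 1.559² + 0.767² + 1.275² = 6.1182
Covariances σ_ij = r_ij · s_i · s_j:
  σ(I1,I2) = 0.070 × 1.214 × 1.559 = 0.1325
  σ(I1,I3) = 0.244 × 1.214 × 0.767 = 0.2272
  σ(I1,I4) = 0.297 × 1.214 × 1.275 = 0.4597
  σ(I2,I3) = 0.116 × 1.559 × 0.767 = 0.1387
  σ(I2,I4) = 0.213 × 1.559 × 1.275 = 0.4234
  σ(I3,I4) = 0.086 × 0.767 × 1.275 = 0.0841
σ²_T = Σσ²ᵢ + 2·Σσ_ij = 6.1182 + 2 × 1.4656 = 9.0494
α = (4/3)·(1 − 6.1182/9.0494) = 0.432

α = 0.432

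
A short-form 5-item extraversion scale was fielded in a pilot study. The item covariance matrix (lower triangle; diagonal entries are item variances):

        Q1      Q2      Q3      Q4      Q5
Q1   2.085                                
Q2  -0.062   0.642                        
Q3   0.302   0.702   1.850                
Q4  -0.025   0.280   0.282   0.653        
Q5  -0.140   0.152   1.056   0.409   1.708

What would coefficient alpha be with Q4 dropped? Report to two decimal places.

coefficient alpha = 0.52

Remaining items: Q1, Q2, Q3, Q5 (k = 4).
sum of item variances = 2.085 + 0.642 + 1.850 + 1.708 = 6.285
total variance = 6.285 + 2 × 2.010 = 10.305
α (item deleted) = (4/3)·(1 − 6.285/10.305) = 0.52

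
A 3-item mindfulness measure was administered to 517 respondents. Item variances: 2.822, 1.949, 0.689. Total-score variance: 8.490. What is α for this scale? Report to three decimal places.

sum of item variances = 2.822 + 1.949 + 0.689 = 5.460
α = (k/(k−1))·(1 − sum of item variances/σ²_T) = (3/2)·(1 − 5.460/8.490) = 0.535

α = 0.535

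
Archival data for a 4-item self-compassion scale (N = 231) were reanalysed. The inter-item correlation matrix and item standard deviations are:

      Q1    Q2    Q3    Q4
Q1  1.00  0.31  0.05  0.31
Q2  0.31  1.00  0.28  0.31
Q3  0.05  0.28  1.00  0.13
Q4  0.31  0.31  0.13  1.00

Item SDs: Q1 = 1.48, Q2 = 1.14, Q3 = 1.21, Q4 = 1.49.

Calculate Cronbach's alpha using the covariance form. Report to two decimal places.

Σσ²ᵢ = 1.48² + 1.14² + 1.21² + 1.49² = 7.1742
Covariances σ_ij = r_ij · s_i · s_j:
  σ(Q1,Q2) = 0.31 × 1.48 × 1.14 = 0.5230
  σ(Q1,Q3) = 0.05 × 1.48 × 1.21 = 0.0895
  σ(Q1,Q4) = 0.31 × 1.48 × 1.49 = 0.6836
  σ(Q2,Q3) = 0.28 × 1.14 × 1.21 = 0.3862
  σ(Q2,Q4) = 0.31 × 1.14 × 1.49 = 0.5266
  σ(Q3,Q4) = 0.13 × 1.21 × 1.49 = 0.2344
σ²_T = Σσ²ᵢ + 2·Σσ_ij = 7.1742 + 2 × 2.4433 = 12.0608
α = (4/3)·(1 − 7.1742/12.0608) = 0.54

Cronbach's alpha = 0.54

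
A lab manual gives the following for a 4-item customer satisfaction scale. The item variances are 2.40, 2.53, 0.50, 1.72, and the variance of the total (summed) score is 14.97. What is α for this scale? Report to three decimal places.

α = 0.697

sum of item variances = 2.40 + 2.53 + 0.50 + 1.72 = 7.15
α = (k/(k−1))·(1 − sum of item variances/Var(T)) = (4/3)·(1 − 7.15/14.97) = 0.697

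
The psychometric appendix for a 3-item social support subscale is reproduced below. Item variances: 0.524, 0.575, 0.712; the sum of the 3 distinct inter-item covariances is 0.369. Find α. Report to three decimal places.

sum of item variances = 0.524 + 0.575 + 0.712 = 1.811
Sum of distinct covariances = 0.369
σ²_total = sum of item variances + 2·Σcov = 1.811 + 2 × 0.369 = 2.549
α = (3/2)·(1 − 1.811/2.549) = 0.434

α = 0.434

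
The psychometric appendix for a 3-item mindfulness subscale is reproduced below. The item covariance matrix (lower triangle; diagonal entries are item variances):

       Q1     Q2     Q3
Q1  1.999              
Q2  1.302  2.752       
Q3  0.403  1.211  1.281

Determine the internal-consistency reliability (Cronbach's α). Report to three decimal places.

α = 0.737

Σσᵢ² = 1.999 + 2.752 + 1.281 = 6.032
Σ_{i<j} σ_ij = 2.916
total variance = 6.032 + 2 × 2.916 = 11.864
α = (k/(k−1))·(1 − Σσᵢ²/total variance) = (3/2)·(1 − 6.032/11.864) = 0.737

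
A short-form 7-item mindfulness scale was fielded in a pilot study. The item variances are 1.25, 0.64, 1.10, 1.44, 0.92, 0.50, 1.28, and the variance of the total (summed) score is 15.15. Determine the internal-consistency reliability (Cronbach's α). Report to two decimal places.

α = 0.62

sum of item variances = 1.25 + 0.64 + 1.10 + 1.44 + 0.92 + 0.50 + 1.28 = 7.13
α = (k/(k−1))·(1 − sum of item variances/σ²_T) = (7/6)·(1 − 7.13/15.15) = 0.62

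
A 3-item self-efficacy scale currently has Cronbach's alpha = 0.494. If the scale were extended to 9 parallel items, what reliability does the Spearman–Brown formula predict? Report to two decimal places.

predicted reliability = 0.75

Length factor m = 9/3 = 3.0000
α' = m·α / (1 + (m−1)·α)
   = 9/3 × 0.494 / (1 + (9/3 − 1) × 0.494)
   = 1.4820 / 1.9880 = 0.75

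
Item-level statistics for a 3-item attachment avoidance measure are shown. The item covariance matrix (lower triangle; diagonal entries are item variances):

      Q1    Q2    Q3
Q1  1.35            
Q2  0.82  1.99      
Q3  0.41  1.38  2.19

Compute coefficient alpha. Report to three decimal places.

α = 0.728

Σσᵢ² = 1.35 + 1.99 + 2.19 = 5.53
Σ_{i<j} σ_ij = 2.61
σ²_T = 5.53 + 2 × 2.61 = 10.75
α = (k/(k−1))·(1 − Σσᵢ²/σ²_T) = (3/2)·(1 − 5.53/10.75) = 0.728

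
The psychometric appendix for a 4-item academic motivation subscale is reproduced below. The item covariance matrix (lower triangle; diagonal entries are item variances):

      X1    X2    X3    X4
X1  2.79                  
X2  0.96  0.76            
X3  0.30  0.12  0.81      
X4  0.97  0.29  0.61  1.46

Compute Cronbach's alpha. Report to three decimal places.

Σσ²ᵢ = 2.79 + 0.76 + 0.81 + 1.46 = 5.82
Sum of the distinct covariances = 3.25
σ²_T = 5.82 + 2 × 3.25 = 12.32
α = (k/(k−1))·(1 − Σσ²ᵢ/σ²_T) = (4/3)·(1 − 5.82/12.32) = 0.703

α = 0.703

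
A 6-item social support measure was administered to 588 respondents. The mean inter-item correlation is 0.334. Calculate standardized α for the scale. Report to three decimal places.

standardized α = 0.751

Standardized α = k·r̄ / (1 + (k−1)·r̄) = 6 × 0.334 / (1 + 5 × 0.334)
  = 2.0040 / 2.6700 = 0.751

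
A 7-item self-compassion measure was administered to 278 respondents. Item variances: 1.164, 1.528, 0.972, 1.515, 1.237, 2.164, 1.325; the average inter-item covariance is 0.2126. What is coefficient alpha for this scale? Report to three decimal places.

ΣVar(i) = 1.164 + 1.528 + 0.972 + 1.515 + 1.237 + 2.164 + 1.325 = 9.905
Sum of the 21 distinct covariances = 21 × 0.2126 = 4.4646
total variance = ΣVar(i) + 2·Σcov = 9.905 + 2 × 4.4646 = 18.8342
α = (7/6)·(1 − 9.905/18.8342) = 0.553

coefficient alpha = 0.553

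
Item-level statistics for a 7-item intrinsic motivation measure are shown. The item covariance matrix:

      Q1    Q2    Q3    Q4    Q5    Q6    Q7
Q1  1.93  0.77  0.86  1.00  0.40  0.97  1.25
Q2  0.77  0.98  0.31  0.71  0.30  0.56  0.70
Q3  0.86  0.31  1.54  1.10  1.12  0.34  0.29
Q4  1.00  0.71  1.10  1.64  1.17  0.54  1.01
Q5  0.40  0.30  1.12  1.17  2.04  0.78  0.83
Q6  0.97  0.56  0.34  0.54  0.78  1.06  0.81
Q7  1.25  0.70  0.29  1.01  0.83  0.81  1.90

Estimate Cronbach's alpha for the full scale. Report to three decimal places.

Σσᵢ² = 1.93 + 0.98 + 1.54 + 1.64 + 2.04 + 1.06 + 1.90 = 11.09
Σ_{i<j} σ_ij = 15.82
σ²_total = 11.09 + 2 × 15.82 = 42.73
α = (k/(k−1))·(1 − Σσᵢ²/σ²_total) = (7/6)·(1 − 11.09/42.73) = 0.864

α = 0.864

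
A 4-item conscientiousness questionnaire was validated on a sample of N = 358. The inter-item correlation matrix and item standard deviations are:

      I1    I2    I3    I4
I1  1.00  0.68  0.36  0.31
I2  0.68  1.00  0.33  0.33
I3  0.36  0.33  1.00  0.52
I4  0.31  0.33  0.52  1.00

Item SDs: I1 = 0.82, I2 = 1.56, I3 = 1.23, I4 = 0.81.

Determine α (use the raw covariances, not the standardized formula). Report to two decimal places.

Σσ²ᵢ = 0.82² + 1.56² + 1.23² + 0.81² = 5.2750
Covariances σ_ij = r_ij · s_i · s_j:
  σ(I1,I2) = 0.68 × 0.82 × 1.56 = 0.8699
  σ(I1,I3) = 0.36 × 0.82 × 1.23 = 0.3631
  σ(I1,I4) = 0.31 × 0.82 × 0.81 = 0.2059
  σ(I2,I3) = 0.33 × 1.56 × 1.23 = 0.6332
  σ(I2,I4) = 0.33 × 1.56 × 0.81 = 0.4170
  σ(I3,I4) = 0.52 × 1.23 × 0.81 = 0.5181
σ²_T = Σσ²ᵢ + 2·Σσ_ij = 5.2750 + 2 × 3.0072 = 11.2894
α = (4/3)·(1 − 5.2750/11.2894) = 0.71

α = 0.71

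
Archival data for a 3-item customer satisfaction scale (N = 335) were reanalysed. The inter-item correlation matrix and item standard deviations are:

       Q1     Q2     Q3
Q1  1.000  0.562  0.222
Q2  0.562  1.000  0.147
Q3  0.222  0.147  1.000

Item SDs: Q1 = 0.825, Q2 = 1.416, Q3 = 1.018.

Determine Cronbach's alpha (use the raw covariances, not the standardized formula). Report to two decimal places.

Σσ²ᵢ = 0.825² + 1.416² + 1.018² = 3.7220
Covariances σ_ij = r_ij · s_i · s_j:
  σ(Q1,Q2) = 0.562 × 0.825 × 1.416 = 0.6565
  σ(Q1,Q3) = 0.222 × 0.825 × 1.018 = 0.1864
  σ(Q2,Q3) = 0.147 × 1.416 × 1.018 = 0.2119
σ²_T = Σσ²ᵢ + 2·Σσ_ij = 3.7220 + 2 × 1.0548 = 5.8316
α = (3/2)·(1 − 3.7220/5.8316) = 0.54

α = 0.54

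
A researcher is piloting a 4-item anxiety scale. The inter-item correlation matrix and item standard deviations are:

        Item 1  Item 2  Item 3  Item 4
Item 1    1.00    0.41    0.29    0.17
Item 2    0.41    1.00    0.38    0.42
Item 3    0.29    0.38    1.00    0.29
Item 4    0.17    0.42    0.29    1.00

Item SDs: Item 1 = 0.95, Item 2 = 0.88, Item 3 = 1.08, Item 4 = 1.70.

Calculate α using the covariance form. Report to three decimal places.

Σσ²ᵢ = 0.95² + 0.88² + 1.08² + 1.70² = 5.7333
Covariances σ_ij = r_ij · s_i · s_j:
  σ(Item 1,Item 2) = 0.41 × 0.95 × 0.88 = 0.3428
  σ(Item 1,Item 3) = 0.29 × 0.95 × 1.08 = 0.2975
  σ(Item 1,Item 4) = 0.17 × 0.95 × 1.70 = 0.2746
  σ(Item 2,Item 3) = 0.38 × 0.88 × 1.08 = 0.3612
  σ(Item 2,Item 4) = 0.42 × 0.88 × 1.70 = 0.6283
  σ(Item 3,Item 4) = 0.29 × 1.08 × 1.70 = 0.5324
σ²_T = Σσ²ᵢ + 2·Σσ_ij = 5.7333 + 2 × 2.4368 = 10.6069
α = (4/3)·(1 − 5.7333/10.6069) = 0.613

α = 0.613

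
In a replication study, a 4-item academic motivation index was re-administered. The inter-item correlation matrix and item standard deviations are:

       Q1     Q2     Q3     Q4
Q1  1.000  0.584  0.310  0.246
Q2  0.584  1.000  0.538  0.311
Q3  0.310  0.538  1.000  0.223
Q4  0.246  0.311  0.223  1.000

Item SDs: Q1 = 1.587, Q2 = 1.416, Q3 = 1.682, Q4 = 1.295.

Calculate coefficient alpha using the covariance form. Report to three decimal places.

coefficient alpha = 0.700

Σσ²ᵢ = 1.587² + 1.416² + 1.682² + 1.295² = 9.0298
Covariances σ_ij = r_ij · s_i · s_j:
  σ(Q1,Q2) = 0.584 × 1.587 × 1.416 = 1.3124
  σ(Q1,Q3) = 0.310 × 1.587 × 1.682 = 0.8275
  σ(Q1,Q4) = 0.246 × 1.587 × 1.295 = 0.5056
  σ(Q2,Q3) = 0.538 × 1.416 × 1.682 = 1.2814
  σ(Q2,Q4) = 0.311 × 1.416 × 1.295 = 0.5703
  σ(Q3,Q4) = 0.223 × 1.682 × 1.295 = 0.4857
σ²_T = Σσ²ᵢ + 2·Σσ_ij = 9.0298 + 2 × 4.9829 = 18.9956
α = (4/3)·(1 − 9.0298/18.9956) = 0.700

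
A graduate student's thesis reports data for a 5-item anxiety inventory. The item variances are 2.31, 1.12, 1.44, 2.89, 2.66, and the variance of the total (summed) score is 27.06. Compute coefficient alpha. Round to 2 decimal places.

α = 0.77

ΣVar(i) = 2.31 + 1.12 + 1.44 + 2.89 + 2.66 = 10.42
α = (k/(k−1))·(1 − ΣVar(i)/σ²_total) = (5/4)·(1 − 10.42/27.06) = 0.77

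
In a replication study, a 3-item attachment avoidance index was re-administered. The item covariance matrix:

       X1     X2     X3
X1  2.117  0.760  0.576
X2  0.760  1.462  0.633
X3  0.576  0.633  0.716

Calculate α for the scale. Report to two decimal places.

ΣVar(i) = 2.117 + 1.462 + 0.716 = 4.295
Sum of the distinct covariances = 1.969
Var(T) = 4.295 + 2 × 1.969 = 8.233
α = (k/(k−1))·(1 − ΣVar(i)/Var(T)) = (3/2)·(1 − 4.295/8.233) = 0.72

α = 0.72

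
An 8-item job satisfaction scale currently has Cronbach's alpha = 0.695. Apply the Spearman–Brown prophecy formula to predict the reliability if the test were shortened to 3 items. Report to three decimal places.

predicted reliability = 0.461

Length factor m = 3/8 = 0.3750
α' = m·α / (1 − (1−m)·α)
   = 3/8 × 0.695 / (1 − (1 − 3/8) × 0.695)
   = 0.2606 / 0.5656 = 0.461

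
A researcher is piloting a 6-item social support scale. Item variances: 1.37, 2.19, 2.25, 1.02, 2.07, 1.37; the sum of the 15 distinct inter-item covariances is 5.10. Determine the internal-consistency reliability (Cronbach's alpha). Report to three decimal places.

Σσ²ᵢ = 1.37 + 2.19 + 2.25 + 1.02 + 2.07 + 1.37 = 10.27
Sum of distinct covariances = 5.10
σ²_T = Σσ²ᵢ + 2·Σcov = 10.27 + 2 × 5.10 = 20.47
α = (6/5)·(1 − 10.27/20.47) = 0.598

α = 0.598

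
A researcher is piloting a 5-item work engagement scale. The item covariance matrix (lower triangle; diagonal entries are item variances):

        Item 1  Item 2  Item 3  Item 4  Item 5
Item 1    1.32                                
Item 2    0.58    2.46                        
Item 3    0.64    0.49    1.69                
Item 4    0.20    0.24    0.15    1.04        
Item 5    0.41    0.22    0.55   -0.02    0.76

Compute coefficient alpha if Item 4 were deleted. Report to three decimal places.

Remaining items: Item 1, Item 2, Item 3, Item 5 (k = 4).
Σσᵢ² = 1.32 + 2.46 + 1.69 + 0.76 = 6.23
σ²_T = 6.23 + 2 × 2.89 = 12.01
α (item deleted) = (4/3)·(1 − 6.23/12.01) = 0.642

α = 0.642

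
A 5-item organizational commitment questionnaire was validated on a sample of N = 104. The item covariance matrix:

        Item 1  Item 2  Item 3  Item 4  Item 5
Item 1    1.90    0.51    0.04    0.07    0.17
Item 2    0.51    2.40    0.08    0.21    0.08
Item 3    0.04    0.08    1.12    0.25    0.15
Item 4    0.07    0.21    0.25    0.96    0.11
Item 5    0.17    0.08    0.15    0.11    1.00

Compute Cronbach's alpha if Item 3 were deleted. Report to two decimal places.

Remaining items: Item 1, Item 2, Item 4, Item 5 (k = 4).
sum of item variances = 1.90 + 2.40 + 0.96 + 1.00 = 6.26
σ²_T = 6.26 + 2 × 1.15 = 8.56
α (item deleted) = (4/3)·(1 − 6.26/8.56) = 0.36

α = 0.36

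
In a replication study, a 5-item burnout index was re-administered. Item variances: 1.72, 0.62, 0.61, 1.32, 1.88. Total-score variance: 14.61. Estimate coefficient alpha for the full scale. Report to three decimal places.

α = 0.724

Σσᵢ² = 1.72 + 0.62 + 0.61 + 1.32 + 1.88 = 6.15
α = (k/(k−1))·(1 − Σσᵢ²/σ²_T) = (5/4)·(1 − 6.15/14.61) = 0.724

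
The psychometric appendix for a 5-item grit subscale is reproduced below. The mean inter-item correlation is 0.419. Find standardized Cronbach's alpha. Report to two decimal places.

standardized Cronbach's alpha = 0.78

Standardized α = k·r̄ / (1 + (k−1)·r̄) = 5 × 0.419 / (1 + 4 × 0.419)
  = 2.0950 / 2.6760 = 0.78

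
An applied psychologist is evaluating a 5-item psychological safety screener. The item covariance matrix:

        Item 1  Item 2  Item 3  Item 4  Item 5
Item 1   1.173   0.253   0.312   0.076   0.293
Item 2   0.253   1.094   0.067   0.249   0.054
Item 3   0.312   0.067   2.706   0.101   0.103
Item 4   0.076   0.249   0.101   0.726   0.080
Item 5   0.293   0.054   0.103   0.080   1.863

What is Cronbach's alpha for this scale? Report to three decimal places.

α = 0.370

sum of item variances = 1.173 + 1.094 + 2.706 + 0.726 + 1.863 = 7.562
Σ_{i<j} σ_ij = 1.588
σ²_T = 7.562 + 2 × 1.588 = 10.738
α = (k/(k−1))·(1 − sum of item variances/σ²_T) = (5/4)·(1 − 7.562/10.738) = 0.370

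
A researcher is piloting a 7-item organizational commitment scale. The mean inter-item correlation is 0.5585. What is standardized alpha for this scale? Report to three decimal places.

Standardized α = k·r̄ / (1 + (k−1)·r̄) = 7 × 0.5585 / (1 + 6 × 0.5585)
  = 3.9095 / 4.3510 = 0.899

α = 0.899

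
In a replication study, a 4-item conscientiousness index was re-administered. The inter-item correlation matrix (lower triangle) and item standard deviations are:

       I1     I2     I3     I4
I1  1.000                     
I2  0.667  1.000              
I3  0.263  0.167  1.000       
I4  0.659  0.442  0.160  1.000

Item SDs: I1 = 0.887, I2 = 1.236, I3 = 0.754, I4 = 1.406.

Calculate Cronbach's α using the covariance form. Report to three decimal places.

α = 0.716

Σσ²ᵢ = 0.887² + 1.236² + 0.754² + 1.406² = 4.8598
Covariances σ_ij = r_ij · s_i · s_j:
  σ(I1,I2) = 0.667 × 0.887 × 1.236 = 0.7313
  σ(I1,I3) = 0.263 × 0.887 × 0.754 = 0.1759
  σ(I1,I4) = 0.659 × 0.887 × 1.406 = 0.8219
  σ(I2,I3) = 0.167 × 1.236 × 0.754 = 0.1556
  σ(I2,I4) = 0.442 × 1.236 × 1.406 = 0.7681
  σ(I3,I4) = 0.160 × 0.754 × 1.406 = 0.1696
σ²_T = Σσ²ᵢ + 2·Σσ_ij = 4.8598 + 2 × 2.8224 = 10.5046
α = (4/3)·(1 − 4.8598/10.5046) = 0.716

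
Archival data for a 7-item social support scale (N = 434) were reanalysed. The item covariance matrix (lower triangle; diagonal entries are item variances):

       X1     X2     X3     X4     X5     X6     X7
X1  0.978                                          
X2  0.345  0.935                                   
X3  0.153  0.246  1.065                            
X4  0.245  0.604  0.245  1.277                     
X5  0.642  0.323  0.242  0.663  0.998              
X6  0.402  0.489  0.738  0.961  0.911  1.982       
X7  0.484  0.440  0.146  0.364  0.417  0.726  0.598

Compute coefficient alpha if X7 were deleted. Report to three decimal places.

α = 0.799

Remaining items: X1, X2, X3, X4, X5, X6 (k = 6).
ΣVar(i) = 0.978 + 0.935 + 1.065 + 1.277 + 0.998 + 1.982 = 7.235
σ²_total = 7.235 + 2 × 7.209 = 21.653
α (item deleted) = (6/5)·(1 − 7.235/21.653) = 0.799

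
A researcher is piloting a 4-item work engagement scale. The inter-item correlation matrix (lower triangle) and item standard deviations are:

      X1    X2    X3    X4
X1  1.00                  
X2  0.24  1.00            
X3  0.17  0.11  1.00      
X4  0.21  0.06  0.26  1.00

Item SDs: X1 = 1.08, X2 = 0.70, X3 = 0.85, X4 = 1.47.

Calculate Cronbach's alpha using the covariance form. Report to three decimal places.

Cronbach's alpha = 0.441

Σσ²ᵢ = 1.08² + 0.70² + 0.85² + 1.47² = 4.5398
Covariances σ_ij = r_ij · s_i · s_j:
  σ(X1,X2) = 0.24 × 1.08 × 0.70 = 0.1814
  σ(X1,X3) = 0.17 × 1.08 × 0.85 = 0.1561
  σ(X1,X4) = 0.21 × 1.08 × 1.47 = 0.3334
  σ(X2,X3) = 0.11 × 0.70 × 0.85 = 0.0654
  σ(X2,X4) = 0.06 × 0.70 × 1.47 = 0.0617
  σ(X3,X4) = 0.26 × 0.85 × 1.47 = 0.3249
σ²_T = Σσ²ᵢ + 2·Σσ_ij = 4.5398 + 2 × 1.1229 = 6.7856
α = (4/3)·(1 − 4.5398/6.7856) = 0.441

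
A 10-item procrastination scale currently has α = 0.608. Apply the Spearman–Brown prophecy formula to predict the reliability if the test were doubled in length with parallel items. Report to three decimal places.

predicted reliability = 0.756

Length factor m = 2
α' = m·α / (1 + (m−1)·α)
   = 2 × 0.608 / (1 + (2 − 1) × 0.608)
   = 1.2160 / 1.6080 = 0.756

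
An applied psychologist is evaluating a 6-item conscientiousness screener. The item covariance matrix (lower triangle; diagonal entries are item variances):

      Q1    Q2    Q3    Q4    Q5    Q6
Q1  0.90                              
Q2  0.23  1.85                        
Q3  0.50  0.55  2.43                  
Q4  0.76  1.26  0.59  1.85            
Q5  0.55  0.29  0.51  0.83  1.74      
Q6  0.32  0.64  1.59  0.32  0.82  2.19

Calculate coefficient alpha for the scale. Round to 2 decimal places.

sum of item variances = 0.90 + 1.85 + 2.43 + 1.85 + 1.74 + 2.19 = 10.96
Σ_{i<j} σ_ij = 9.76
total variance = 10.96 + 2 × 9.76 = 30.48
α = (k/(k−1))·(1 − sum of item variances/total variance) = (6/5)·(1 − 10.96/30.48) = 0.77

α = 0.77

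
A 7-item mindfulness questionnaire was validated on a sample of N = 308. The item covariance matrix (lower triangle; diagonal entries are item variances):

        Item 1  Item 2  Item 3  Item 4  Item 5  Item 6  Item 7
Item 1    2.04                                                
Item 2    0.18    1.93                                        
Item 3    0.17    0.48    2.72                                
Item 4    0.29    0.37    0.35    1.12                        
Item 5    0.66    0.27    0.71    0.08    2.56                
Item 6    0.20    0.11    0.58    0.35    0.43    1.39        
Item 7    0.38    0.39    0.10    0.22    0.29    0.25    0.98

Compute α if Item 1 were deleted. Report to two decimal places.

Remaining items: Item 2, Item 3, Item 4, Item 5, Item 6, Item 7 (k = 6).
Σσᵢ² = 1.93 + 2.72 + 1.12 + 2.56 + 1.39 + 0.98 = 10.70
total variance = 10.70 + 2 × 4.98 = 20.66
α (item deleted) = (6/5)·(1 − 10.70/20.66) = 0.58

α = 0.58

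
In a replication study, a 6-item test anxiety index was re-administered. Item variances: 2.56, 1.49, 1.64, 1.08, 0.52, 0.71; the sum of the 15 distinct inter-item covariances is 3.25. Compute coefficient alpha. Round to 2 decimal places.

coefficient alpha = 0.54

Σσᵢ² = 2.56 + 1.49 + 1.64 + 1.08 + 0.52 + 0.71 = 8.00
Sum of distinct covariances = 3.25
total variance = Σσᵢ² + 2·Σcov = 8.00 + 2 × 3.25 = 14.50
α = (6/5)·(1 − 8.00/14.50) = 0.54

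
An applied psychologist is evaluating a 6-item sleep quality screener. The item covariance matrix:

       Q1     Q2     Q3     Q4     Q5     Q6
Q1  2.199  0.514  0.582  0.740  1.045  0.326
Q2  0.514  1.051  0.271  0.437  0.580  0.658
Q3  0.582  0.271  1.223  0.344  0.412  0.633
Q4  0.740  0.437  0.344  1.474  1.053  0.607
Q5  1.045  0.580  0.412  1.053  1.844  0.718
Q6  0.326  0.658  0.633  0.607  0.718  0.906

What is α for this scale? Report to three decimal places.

α = 0.807

Σσᵢ² = 2.199 + 1.051 + 1.223 + 1.474 + 1.844 + 0.906 = 8.697
Sum of off-diagonal covariances = 8.920
σ²_T = 8.697 + 2 × 8.920 = 26.537
α = (k/(k−1))·(1 − Σσᵢ²/σ²_T) = (6/5)·(1 − 8.697/26.537) = 0.807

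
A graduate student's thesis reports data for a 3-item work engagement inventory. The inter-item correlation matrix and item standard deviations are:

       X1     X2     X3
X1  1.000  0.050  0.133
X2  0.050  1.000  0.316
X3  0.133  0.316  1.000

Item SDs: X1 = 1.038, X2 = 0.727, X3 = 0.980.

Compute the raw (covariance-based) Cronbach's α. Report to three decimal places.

α = 0.355

Σσ²ᵢ = 1.038² + 0.727² + 0.980² = 2.5664
Covariances σ_ij = r_ij · s_i · s_j:
  σ(X1,X2) = 0.050 × 1.038 × 0.727 = 0.0377
  σ(X1,X3) = 0.133 × 1.038 × 0.980 = 0.1353
  σ(X2,X3) = 0.316 × 0.727 × 0.980 = 0.2251
σ²_T = Σσ²ᵢ + 2·Σσ_ij = 2.5664 + 2 × 0.3981 = 3.3626
α = (3/2)·(1 − 2.5664/3.3626) = 0.355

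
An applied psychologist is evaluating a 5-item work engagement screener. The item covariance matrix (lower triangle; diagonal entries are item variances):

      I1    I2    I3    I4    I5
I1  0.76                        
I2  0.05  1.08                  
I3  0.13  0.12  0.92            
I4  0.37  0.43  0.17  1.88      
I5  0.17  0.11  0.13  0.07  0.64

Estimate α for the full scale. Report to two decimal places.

Σσᵢ² = 0.76 + 1.08 + 0.92 + 1.88 + 0.64 = 5.28
Sum of the distinct covariances = 1.75
total variance = 5.28 + 2 × 1.75 = 8.78
α = (k/(k−1))·(1 − Σσᵢ²/total variance) = (5/4)·(1 − 5.28/8.78) = 0.50

α = 0.50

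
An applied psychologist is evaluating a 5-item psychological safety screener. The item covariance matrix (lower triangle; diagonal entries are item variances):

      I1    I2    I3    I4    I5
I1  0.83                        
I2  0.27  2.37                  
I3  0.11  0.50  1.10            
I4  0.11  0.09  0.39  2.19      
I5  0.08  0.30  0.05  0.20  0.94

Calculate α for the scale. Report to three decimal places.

Σσ²ᵢ = 0.83 + 2.37 + 1.10 + 2.19 + 0.94 = 7.43
Σ_{i<j} σ_ij = 2.10
Var(T) = 7.43 + 2 × 2.10 = 11.63
α = (k/(k−1))·(1 − Σσ²ᵢ/Var(T)) = (5/4)·(1 − 7.43/11.63) = 0.451

α = 0.451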